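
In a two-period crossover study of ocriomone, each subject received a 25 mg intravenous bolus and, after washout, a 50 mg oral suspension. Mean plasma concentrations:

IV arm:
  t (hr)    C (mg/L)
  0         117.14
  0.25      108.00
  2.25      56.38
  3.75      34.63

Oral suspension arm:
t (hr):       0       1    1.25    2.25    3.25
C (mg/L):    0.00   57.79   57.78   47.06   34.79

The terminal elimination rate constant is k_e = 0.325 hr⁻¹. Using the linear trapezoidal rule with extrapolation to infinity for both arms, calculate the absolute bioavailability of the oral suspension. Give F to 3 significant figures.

F = 0.332

Trapezoidal AUC_0→3.75 (IV):
  [0→0.25]: (117.14+108.00)/2 × 0.25 = 28.1425
  [0.25→2.25]: (108.00+56.38)/2 × 2 = 164.38
  [2.25→3.75]: (56.38+34.63)/2 × 1.5 = 68.2575
  Sum = 260.78 mg/L·hr
IV tail: 34.63/0.325 = 106.554; AUC_iv,0→∞ = 260.78 + 106.554 = 367.334 mg/L·hr
Trapezoidal AUC_0→3.25 (oral suspension):
  [0→1]: (0.00+57.79)/2 × 1 = 28.895
  [1→1.25]: (57.79+57.78)/2 × 0.25 = 14.44625
  [1.25→2.25]: (57.78+47.06)/2 × 1 = 52.42
  [2.25→3.25]: (47.06+34.79)/2 × 1 = 40.925
  Sum = 136.68625 mg/L·hr
oral suspension tail: 34.79/0.325 = 107.046; AUC_ev,0→∞ = 136.68625 + 107.046 = 243.73225 mg/L·hr
F = (AUC_ev/D_ev)/(AUC_iv/D_iv) = (243.73225/50)/(367.334/25) = 4.874645/14.69336 = 0.3318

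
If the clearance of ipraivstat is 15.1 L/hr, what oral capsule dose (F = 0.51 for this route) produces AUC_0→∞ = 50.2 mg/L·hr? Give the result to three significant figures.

Dose = 1490 mg

Dose = CL × AUC_0→∞ / F
     = 15.1 × 50.2 / 0.51 = 1486.31 mg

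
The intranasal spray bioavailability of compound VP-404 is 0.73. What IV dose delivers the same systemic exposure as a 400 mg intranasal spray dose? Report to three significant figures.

D_iv = 292 mg

Systemic exposure from an extravascular dose = F × D_ev, so the equivalent IV dose is F × D_ev.
D_iv = F × D_ev = 0.73 × 400 = 292 mg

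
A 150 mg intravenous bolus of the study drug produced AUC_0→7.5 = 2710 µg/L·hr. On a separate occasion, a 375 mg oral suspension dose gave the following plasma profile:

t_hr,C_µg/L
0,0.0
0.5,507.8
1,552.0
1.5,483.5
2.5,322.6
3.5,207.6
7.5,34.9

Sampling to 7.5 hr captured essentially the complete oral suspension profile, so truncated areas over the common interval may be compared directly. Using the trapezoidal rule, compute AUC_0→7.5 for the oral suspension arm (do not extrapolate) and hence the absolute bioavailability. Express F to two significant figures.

F = 0.27

Trapezoidal AUC_0→7.5 (oral suspension):
  [0→0.5]: (0.0+507.8)/2 × 0.5 = 126.95
  [0.5→1]: (507.8+552.0)/2 × 0.5 = 264.95
  [1→1.5]: (552.0+483.5)/2 × 0.5 = 258.875
  [1.5→2.5]: (483.5+322.6)/2 × 1 = 403.05
  [2.5→3.5]: (322.6+207.6)/2 × 1 = 265.1
  [3.5→7.5]: (207.6+34.9)/2 × 4 = 485.0
  Sum = 1803.925 µg/L·hr
F = (AUC_ev/D_ev)/(AUC_iv/D_iv) = (1803.925/375)/(2710/150) = 4.81047/18.0667 = 0.2663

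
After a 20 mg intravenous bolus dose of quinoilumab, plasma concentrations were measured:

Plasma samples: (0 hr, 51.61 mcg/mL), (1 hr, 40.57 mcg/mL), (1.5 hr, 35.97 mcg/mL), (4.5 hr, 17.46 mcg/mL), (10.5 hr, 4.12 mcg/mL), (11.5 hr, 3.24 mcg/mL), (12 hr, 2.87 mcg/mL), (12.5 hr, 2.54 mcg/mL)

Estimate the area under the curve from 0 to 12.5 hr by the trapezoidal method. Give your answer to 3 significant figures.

AUC = 217 mcg/mL·hr

Trapezoidal AUC_0→12.5:
  [0→1]: (51.61+40.57)/2 × 1 = 46.09
  [1→1.5]: (40.57+35.97)/2 × 0.5 = 19.135
  [1.5→4.5]: (35.97+17.46)/2 × 3 = 80.145
  [4.5→10.5]: (17.46+4.12)/2 × 6 = 64.74
  [10.5→11.5]: (4.12+3.24)/2 × 1 = 3.68
  [11.5→12]: (3.24+2.87)/2 × 0.5 = 1.5275
  [12→12.5]: (2.87+2.54)/2 × 0.5 = 1.3525
  Sum = 216.67 mcg/mL·hr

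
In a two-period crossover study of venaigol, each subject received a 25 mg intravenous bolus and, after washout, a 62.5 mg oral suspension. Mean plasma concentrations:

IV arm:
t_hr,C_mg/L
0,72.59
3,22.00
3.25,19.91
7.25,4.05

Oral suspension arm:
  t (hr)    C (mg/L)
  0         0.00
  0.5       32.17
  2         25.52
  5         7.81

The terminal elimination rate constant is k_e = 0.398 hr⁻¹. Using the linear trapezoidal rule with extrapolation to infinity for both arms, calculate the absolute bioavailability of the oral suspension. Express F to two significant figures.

F = 0.24

Trapezoidal AUC_0→7.25 (IV):
  [0→3]: (72.59+22.00)/2 × 3 = 141.885
  [3→3.25]: (22.00+19.91)/2 × 0.25 = 5.23875
  [3.25→7.25]: (19.91+4.05)/2 × 4 = 47.92
  Sum = 195.04375 mg/L·hr
IV tail: 4.05/0.398 = 10.176; AUC_iv,0→∞ = 195.04375 + 10.176 = 205.21975 mg/L·hr
Trapezoidal AUC_0→5 (oral suspension):
  [0→0.5]: (0.00+32.17)/2 × 0.5 = 8.0425
  [0.5→2]: (32.17+25.52)/2 × 1.5 = 43.2675
  [2→5]: (25.52+7.81)/2 × 3 = 49.995
  Sum = 101.305 mg/L·hr
oral suspension tail: 7.81/0.398 = 19.623; AUC_ev,0→∞ = 101.305 + 19.623 = 120.928 mg/L·hr
F = (AUC_ev/D_ev)/(AUC_iv/D_iv) = (120.928/62.5)/(205.21975/25) = 1.934848/8.20879 = 0.2357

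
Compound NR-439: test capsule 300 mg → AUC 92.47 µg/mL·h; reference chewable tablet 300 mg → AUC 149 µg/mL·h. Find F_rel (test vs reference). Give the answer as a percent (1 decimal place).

F_rel = (AUC_test/D_test) / (AUC_ref/D_ref)
      = (92.47/300) / (149/300)
      = 0.308233 / 0.496667 = 0.6206 = 62.06%

F_rel = 62.1%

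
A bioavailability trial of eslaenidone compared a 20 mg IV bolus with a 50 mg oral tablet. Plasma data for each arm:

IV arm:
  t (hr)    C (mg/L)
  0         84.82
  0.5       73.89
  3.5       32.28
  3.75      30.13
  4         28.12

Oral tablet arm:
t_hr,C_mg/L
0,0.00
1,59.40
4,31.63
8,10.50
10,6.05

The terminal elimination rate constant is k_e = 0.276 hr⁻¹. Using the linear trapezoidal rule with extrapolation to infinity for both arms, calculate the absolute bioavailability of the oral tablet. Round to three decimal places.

F = 0.366

Trapezoidal AUC_0→4 (IV):
  [0→0.5]: (84.82+73.89)/2 × 0.5 = 39.6775
  [0.5→3.5]: (73.89+32.28)/2 × 3 = 159.255
  [3.5→3.75]: (32.28+30.13)/2 × 0.25 = 7.80125
  [3.75→4]: (30.13+28.12)/2 × 0.25 = 7.28125
  Sum = 214.015 mg/L·hr
IV tail: 28.12/0.276 = 101.884; AUC_iv,0→∞ = 214.015 + 101.884 = 315.899 mg/L·hr
Trapezoidal AUC_0→10 (oral tablet):
  [0→1]: (0.00+59.40)/2 × 1 = 29.7
  [1→4]: (59.40+31.63)/2 × 3 = 136.545
  [4→8]: (31.63+10.50)/2 × 4 = 84.26
  [8→10]: (10.50+6.05)/2 × 2 = 16.55
  Sum = 267.055 mg/L·hr
oral tablet tail: 6.05/0.276 = 21.920; AUC_ev,0→∞ = 267.055 + 21.920 = 288.975 mg/L·hr
F = (AUC_ev/D_ev)/(AUC_iv/D_iv) = (288.975/50)/(315.899/20) = 5.7795/15.79495 = 0.3659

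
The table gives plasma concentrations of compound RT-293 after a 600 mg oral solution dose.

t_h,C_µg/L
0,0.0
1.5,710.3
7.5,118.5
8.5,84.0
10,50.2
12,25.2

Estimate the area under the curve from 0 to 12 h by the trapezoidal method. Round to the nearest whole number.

Trapezoidal AUC_0→12:
  [0→1.5]: (0.0+710.3)/2 × 1.5 = 532.725
  [1.5→7.5]: (710.3+118.5)/2 × 6 = 2486.4
  [7.5→8.5]: (118.5+84.0)/2 × 1 = 101.25
  [8.5→10]: (84.0+50.2)/2 × 1.5 = 100.65
  [10→12]: (50.2+25.2)/2 × 2 = 75.4
  Sum = 3296.425 µg/L·h

AUC = 3296 µg/L·h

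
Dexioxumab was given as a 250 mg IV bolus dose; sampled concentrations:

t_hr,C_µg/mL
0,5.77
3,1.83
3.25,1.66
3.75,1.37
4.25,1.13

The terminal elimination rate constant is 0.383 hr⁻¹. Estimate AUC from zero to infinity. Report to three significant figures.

Trapezoidal AUC_0→4.25:
  [0→3]: (5.77+1.83)/2 × 3 = 11.4
  [3→3.25]: (1.83+1.66)/2 × 0.25 = 0.43625
  [3.25→3.75]: (1.66+1.37)/2 × 0.5 = 0.7575
  [3.75→4.25]: (1.37+1.13)/2 × 0.5 = 0.625
  Sum = 13.21875 µg/mL·hr
Extrapolated tail: C_last / k_e = 1.13 / 0.383 = 2.950
AUC_0→∞ = 13.21875 + 2.950 = 16.16875 µg/mL·hr

AUC = 16.2 µg/mL·hr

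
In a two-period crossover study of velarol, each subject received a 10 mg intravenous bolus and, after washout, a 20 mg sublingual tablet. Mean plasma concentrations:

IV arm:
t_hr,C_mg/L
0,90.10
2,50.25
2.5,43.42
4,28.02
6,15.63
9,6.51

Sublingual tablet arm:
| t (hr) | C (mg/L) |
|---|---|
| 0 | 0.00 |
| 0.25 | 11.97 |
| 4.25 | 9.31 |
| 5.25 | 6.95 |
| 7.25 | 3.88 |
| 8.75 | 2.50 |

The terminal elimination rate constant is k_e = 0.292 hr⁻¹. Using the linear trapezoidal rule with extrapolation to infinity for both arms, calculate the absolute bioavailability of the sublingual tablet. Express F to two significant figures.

Trapezoidal AUC_0→9 (IV):
  [0→2]: (90.10+50.25)/2 × 2 = 140.35
  [2→2.5]: (50.25+43.42)/2 × 0.5 = 23.4175
  [2.5→4]: (43.42+28.02)/2 × 1.5 = 53.58
  [4→6]: (28.02+15.63)/2 × 2 = 43.65
  [6→9]: (15.63+6.51)/2 × 3 = 33.21
  Sum = 294.2075 mg/L·hr
IV tail: 6.51/0.292 = 22.295; AUC_iv,0→∞ = 294.2075 + 22.295 = 316.5025 mg/L·hr
Trapezoidal AUC_0→8.75 (sublingual tablet):
  [0→0.25]: (0.00+11.97)/2 × 0.25 = 1.49625
  [0.25→4.25]: (11.97+9.31)/2 × 4 = 42.56
  [4.25→5.25]: (9.31+6.95)/2 × 1 = 8.13
  [5.25→7.25]: (6.95+3.88)/2 × 2 = 10.83
  [7.25→8.75]: (3.88+2.50)/2 × 1.5 = 4.785
  Sum = 67.80125 mg/L·hr
sublingual tablet tail: 2.50/0.292 = 8.562; AUC_ev,0→∞ = 67.80125 + 8.562 = 76.36325 mg/L·hr
F = (AUC_ev/D_ev)/(AUC_iv/D_iv) = (76.36325/20)/(316.5025/10) = 3.8181625/31.65025 = 0.1206

F = 0.12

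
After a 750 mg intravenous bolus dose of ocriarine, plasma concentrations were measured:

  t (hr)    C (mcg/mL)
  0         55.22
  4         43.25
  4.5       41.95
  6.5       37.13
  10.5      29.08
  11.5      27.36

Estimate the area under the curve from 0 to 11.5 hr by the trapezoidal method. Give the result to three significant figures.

AUC = 458 mcg/mL·hr

Trapezoidal AUC_0→11.5:
  [0→4]: (55.22+43.25)/2 × 4 = 196.94
  [4→4.5]: (43.25+41.95)/2 × 0.5 = 21.3
  [4.5→6.5]: (41.95+37.13)/2 × 2 = 79.08
  [6.5→10.5]: (37.13+29.08)/2 × 4 = 132.42
  [10.5→11.5]: (29.08+27.36)/2 × 1 = 28.22
  Sum = 457.96 mcg/mL·hr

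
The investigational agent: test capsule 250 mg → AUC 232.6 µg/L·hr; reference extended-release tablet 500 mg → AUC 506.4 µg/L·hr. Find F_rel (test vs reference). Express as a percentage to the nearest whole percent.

F_rel = 92%

F_rel = (AUC_test/D_test) / (AUC_ref/D_ref)
      = (232.6/250) / (506.4/500)
      = 0.9304 / 1.0128 = 0.9186 = 91.86%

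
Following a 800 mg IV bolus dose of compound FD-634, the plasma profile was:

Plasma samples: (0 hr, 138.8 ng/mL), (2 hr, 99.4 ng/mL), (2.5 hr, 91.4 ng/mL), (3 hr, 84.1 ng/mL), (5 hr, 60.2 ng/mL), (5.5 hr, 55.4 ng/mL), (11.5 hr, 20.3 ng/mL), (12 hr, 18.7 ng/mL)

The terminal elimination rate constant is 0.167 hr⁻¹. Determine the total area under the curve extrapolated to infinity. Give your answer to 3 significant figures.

AUC = 852 ng/mL·hr

Trapezoidal AUC_0→12:
  [0→2]: (138.8+99.4)/2 × 2 = 238.2
  [2→2.5]: (99.4+91.4)/2 × 0.5 = 47.7
  [2.5→3]: (91.4+84.1)/2 × 0.5 = 43.875
  [3→5]: (84.1+60.2)/2 × 2 = 144.3
  [5→5.5]: (60.2+55.4)/2 × 0.5 = 28.9
  [5.5→11.5]: (55.4+20.3)/2 × 6 = 227.1
  [11.5→12]: (20.3+18.7)/2 × 0.5 = 9.75
  Sum = 739.825 ng/mL·hr
Extrapolated tail: C_last / k_e = 18.7 / 0.167 = 111.976
AUC_0→∞ = 739.825 + 111.976 = 851.801 ng/mL·hr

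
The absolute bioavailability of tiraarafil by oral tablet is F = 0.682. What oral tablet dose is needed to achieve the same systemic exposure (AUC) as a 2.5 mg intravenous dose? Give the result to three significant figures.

For equal systemic exposure: F × D_ev = D_iv
D_ev = D_iv / F = 2.5 / 0.682 = 3.66569 mg

D_oral = 3.67 mg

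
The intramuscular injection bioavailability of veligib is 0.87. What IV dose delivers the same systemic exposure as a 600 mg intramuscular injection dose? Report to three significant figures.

D_iv = 522 mg

Systemic exposure from an extravascular dose = F × D_ev, so the equivalent IV dose is F × D_ev.
D_iv = F × D_ev = 0.87 × 600 = 522 mg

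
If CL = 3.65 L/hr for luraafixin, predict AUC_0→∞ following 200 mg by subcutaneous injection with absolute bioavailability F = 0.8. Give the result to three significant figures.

AUC_0→∞ = F × Dose / CL
        = 0.8 × 200 / 3.65 = 43.8356 mg/L·hr

AUC = 43.8 mg/L·hr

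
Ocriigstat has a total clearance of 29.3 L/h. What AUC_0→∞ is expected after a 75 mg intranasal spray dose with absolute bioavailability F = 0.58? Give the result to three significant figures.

AUC_0→∞ = F × Dose / CL
        = 0.58 × 75 / 29.3 = 1.48464 mg/L·h

AUC = 1.48 mg/L·h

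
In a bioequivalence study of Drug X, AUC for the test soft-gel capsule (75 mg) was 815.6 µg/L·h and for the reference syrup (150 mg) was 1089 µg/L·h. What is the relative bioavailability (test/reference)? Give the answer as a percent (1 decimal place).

F_rel = 149.8%

F_rel = (AUC_test/D_test) / (AUC_ref/D_ref)
      = (815.6/75) / (1089/150)
      = 10.8747 / 7.26 = 1.4979 = 149.79%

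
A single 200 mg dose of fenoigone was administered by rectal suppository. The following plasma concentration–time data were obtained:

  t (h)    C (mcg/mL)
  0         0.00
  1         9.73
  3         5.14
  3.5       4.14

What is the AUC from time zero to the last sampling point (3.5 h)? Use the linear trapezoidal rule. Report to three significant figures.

AUC = 22.1 mcg/mL·h

Trapezoidal AUC_0→3.5:
  [0→1]: (0.00+9.73)/2 × 1 = 4.865
  [1→3]: (9.73+5.14)/2 × 2 = 14.87
  [3→3.5]: (5.14+4.14)/2 × 0.5 = 2.32
  Sum = 22.055 mcg/mL·h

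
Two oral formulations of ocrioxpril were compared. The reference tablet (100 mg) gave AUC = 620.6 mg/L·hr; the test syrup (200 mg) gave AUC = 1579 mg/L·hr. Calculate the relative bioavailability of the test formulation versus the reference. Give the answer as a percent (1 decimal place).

F_rel = 127.2%

F_rel = (AUC_test/D_test) / (AUC_ref/D_ref)
      = (1579/200) / (620.6/100)
      = 7.895 / 6.206 = 1.2722 = 127.22%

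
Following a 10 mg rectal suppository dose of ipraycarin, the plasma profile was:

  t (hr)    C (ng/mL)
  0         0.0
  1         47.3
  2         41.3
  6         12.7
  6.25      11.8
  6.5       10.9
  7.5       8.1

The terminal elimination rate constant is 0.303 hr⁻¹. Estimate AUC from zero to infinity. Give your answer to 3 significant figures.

Trapezoidal AUC_0→7.5:
  [0→1]: (0.0+47.3)/2 × 1 = 23.65
  [1→2]: (47.3+41.3)/2 × 1 = 44.3
  [2→6]: (41.3+12.7)/2 × 4 = 108.0
  [6→6.25]: (12.7+11.8)/2 × 0.25 = 3.0625
  [6.25→6.5]: (11.8+10.9)/2 × 0.25 = 2.8375
  [6.5→7.5]: (10.9+8.1)/2 × 1 = 9.5
  Sum = 191.35 ng/mL·hr
Extrapolated tail: C_last / k_e = 8.1 / 0.303 = 26.733
AUC_0→∞ = 191.35 + 26.733 = 218.083 ng/mL·hr

AUC = 218 ng/mL·hr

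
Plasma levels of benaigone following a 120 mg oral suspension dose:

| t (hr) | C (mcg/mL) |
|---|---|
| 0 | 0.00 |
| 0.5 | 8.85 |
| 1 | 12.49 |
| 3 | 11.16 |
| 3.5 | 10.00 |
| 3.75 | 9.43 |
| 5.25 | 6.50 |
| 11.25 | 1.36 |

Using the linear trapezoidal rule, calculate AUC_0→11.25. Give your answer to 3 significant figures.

Trapezoidal AUC_0→11.25:
  [0→0.5]: (0.00+8.85)/2 × 0.5 = 2.2125
  [0.5→1]: (8.85+12.49)/2 × 0.5 = 5.335
  [1→3]: (12.49+11.16)/2 × 2 = 23.65
  [3→3.5]: (11.16+10.00)/2 × 0.5 = 5.29
  [3.5→3.75]: (10.00+9.43)/2 × 0.25 = 2.42875
  [3.75→5.25]: (9.43+6.50)/2 × 1.5 = 11.9475
  [5.25→11.25]: (6.50+1.36)/2 × 6 = 23.58
  Sum = 74.44375 mcg/mL·hr

AUC = 74.4 mcg/mL·hr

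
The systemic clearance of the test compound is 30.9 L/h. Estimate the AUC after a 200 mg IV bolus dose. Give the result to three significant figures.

AUC_0→∞ = Dose_iv / CL
        = 200 / 30.9 = 6.47249 mg/L·h

AUC = 6.47 mg/L·h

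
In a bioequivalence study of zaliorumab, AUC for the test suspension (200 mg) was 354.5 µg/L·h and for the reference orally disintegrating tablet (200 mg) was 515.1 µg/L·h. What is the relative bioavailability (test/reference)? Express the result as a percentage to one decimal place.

F_rel = 68.8%

F_rel = (AUC_test/D_test) / (AUC_ref/D_ref)
      = (354.5/200) / (515.1/200)
      = 1.7725 / 2.5755 = 0.6882 = 68.82%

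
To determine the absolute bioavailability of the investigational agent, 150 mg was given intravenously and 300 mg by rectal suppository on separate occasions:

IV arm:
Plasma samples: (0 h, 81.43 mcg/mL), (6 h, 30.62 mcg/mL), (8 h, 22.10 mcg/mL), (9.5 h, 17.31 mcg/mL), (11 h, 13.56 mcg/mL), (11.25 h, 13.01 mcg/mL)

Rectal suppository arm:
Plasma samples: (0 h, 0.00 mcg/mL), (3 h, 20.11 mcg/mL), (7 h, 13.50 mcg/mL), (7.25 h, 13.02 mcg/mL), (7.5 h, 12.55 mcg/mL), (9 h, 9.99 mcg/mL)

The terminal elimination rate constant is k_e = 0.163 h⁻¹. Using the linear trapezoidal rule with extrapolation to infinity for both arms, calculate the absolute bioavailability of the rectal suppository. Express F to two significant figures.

F = 0.17

Trapezoidal AUC_0→11.25 (IV):
  [0→6]: (81.43+30.62)/2 × 6 = 336.15
  [6→8]: (30.62+22.10)/2 × 2 = 52.72
  [8→9.5]: (22.10+17.31)/2 × 1.5 = 29.5575
  [9.5→11]: (17.31+13.56)/2 × 1.5 = 23.1525
  [11→11.25]: (13.56+13.01)/2 × 0.25 = 3.32125
  Sum = 444.90125 mcg/mL·h
IV tail: 13.01/0.163 = 79.816; AUC_iv,0→∞ = 444.90125 + 79.816 = 524.71725 mcg/mL·h
Trapezoidal AUC_0→9 (rectal suppository):
  [0→3]: (0.00+20.11)/2 × 3 = 30.165
  [3→7]: (20.11+13.50)/2 × 4 = 67.22
  [7→7.25]: (13.50+13.02)/2 × 0.25 = 3.315
  [7.25→7.5]: (13.02+12.55)/2 × 0.25 = 3.19625
  [7.5→9]: (12.55+9.99)/2 × 1.5 = 16.905
  Sum = 120.80125 mcg/mL·h
rectal suppository tail: 9.99/0.163 = 61.288; AUC_ev,0→∞ = 120.80125 + 61.288 = 182.08925 mcg/mL·h
F = (AUC_ev/D_ev)/(AUC_iv/D_iv) = (182.08925/300)/(524.71725/150) = 0.606964/3.498115 = 0.1735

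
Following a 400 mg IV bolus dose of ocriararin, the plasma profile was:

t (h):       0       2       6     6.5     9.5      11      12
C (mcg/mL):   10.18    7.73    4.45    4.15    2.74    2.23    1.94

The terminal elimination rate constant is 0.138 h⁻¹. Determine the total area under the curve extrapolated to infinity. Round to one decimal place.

AUC = 74.6 mcg/mL·h

Trapezoidal AUC_0→12:
  [0→2]: (10.18+7.73)/2 × 2 = 17.91
  [2→6]: (7.73+4.45)/2 × 4 = 24.36
  [6→6.5]: (4.45+4.15)/2 × 0.5 = 2.15
  [6.5→9.5]: (4.15+2.74)/2 × 3 = 10.335
  [9.5→11]: (2.74+2.23)/2 × 1.5 = 3.7275
  [11→12]: (2.23+1.94)/2 × 1 = 2.085
  Sum = 60.5675 mcg/mL·h
Extrapolated tail: C_last / k_e = 1.94 / 0.138 = 14.058
AUC_0→∞ = 60.5675 + 14.058 = 74.6255 mcg/mL·h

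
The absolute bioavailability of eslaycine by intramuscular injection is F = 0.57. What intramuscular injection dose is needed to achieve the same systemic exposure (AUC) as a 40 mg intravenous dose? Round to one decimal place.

For equal systemic exposure: F × D_ev = D_iv
D_ev = D_iv / F = 40 / 0.57 = 70.1754 mg

D_intramuscular = 70.2 mg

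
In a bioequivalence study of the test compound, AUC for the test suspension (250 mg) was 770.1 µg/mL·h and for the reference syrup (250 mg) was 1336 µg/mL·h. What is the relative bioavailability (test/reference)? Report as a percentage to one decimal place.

F_rel = 57.6%

F_rel = (AUC_test/D_test) / (AUC_ref/D_ref)
      = (770.1/250) / (1336/250)
      = 3.0804 / 5.344 = 0.5764 = 57.64%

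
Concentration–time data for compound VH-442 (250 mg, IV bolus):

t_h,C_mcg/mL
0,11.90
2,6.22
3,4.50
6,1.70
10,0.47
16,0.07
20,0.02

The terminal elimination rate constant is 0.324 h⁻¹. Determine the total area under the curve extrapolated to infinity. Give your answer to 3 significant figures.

AUC = 39.0 mcg/mL·h

Trapezoidal AUC_0→20:
  [0→2]: (11.90+6.22)/2 × 2 = 18.12
  [2→3]: (6.22+4.50)/2 × 1 = 5.36
  [3→6]: (4.50+1.70)/2 × 3 = 9.3
  [6→10]: (1.70+0.47)/2 × 4 = 4.34
  [10→16]: (0.47+0.07)/2 × 6 = 1.62
  [16→20]: (0.07+0.02)/2 × 4 = 0.18
  Sum = 38.92 mcg/mL·h
Extrapolated tail: C_last / k_e = 0.02 / 0.324 = 0.062
AUC_0→∞ = 38.92 + 0.062 = 38.982 mcg/mL·h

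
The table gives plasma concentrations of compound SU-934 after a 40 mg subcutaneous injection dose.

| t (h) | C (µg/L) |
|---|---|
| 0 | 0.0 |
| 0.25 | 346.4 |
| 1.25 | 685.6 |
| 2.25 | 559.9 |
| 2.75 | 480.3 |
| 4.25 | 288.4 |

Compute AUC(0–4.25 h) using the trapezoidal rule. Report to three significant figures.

AUC = 2020 µg/L·h

Trapezoidal AUC_0→4.25:
  [0→0.25]: (0.0+346.4)/2 × 0.25 = 43.3
  [0.25→1.25]: (346.4+685.6)/2 × 1 = 516.0
  [1.25→2.25]: (685.6+559.9)/2 × 1 = 622.75
  [2.25→2.75]: (559.9+480.3)/2 × 0.5 = 260.05
  [2.75→4.25]: (480.3+288.4)/2 × 1.5 = 576.525
  Sum = 2018.625 µg/L·h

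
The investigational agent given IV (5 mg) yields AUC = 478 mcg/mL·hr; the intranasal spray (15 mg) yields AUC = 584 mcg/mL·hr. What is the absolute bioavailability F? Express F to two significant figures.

F = (AUC_ev / D_ev) / (AUC_iv / D_iv)
  = (584/15) / (478/5)
  = 38.9333 / 95.6 = 0.4073

F = 0.41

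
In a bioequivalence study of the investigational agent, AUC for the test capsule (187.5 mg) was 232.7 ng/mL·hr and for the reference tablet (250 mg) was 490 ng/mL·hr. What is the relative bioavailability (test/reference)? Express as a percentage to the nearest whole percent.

F_rel = 63%

F_rel = (AUC_test/D_test) / (AUC_ref/D_ref)
      = (232.7/187.5) / (490/250)
      = 1.24107 / 1.96 = 0.6332 = 63.32%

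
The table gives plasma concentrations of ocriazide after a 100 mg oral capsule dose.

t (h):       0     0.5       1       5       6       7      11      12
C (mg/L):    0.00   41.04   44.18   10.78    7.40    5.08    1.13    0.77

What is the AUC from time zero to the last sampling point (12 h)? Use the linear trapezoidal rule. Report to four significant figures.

AUC = 170.2 mg/L·h

Trapezoidal AUC_0→12:
  [0→0.5]: (0.00+41.04)/2 × 0.5 = 10.26
  [0.5→1]: (41.04+44.18)/2 × 0.5 = 21.305
  [1→5]: (44.18+10.78)/2 × 4 = 109.92
  [5→6]: (10.78+7.40)/2 × 1 = 9.09
  [6→7]: (7.40+5.08)/2 × 1 = 6.24
  [7→11]: (5.08+1.13)/2 × 4 = 12.42
  [11→12]: (1.13+0.77)/2 × 1 = 0.95
  Sum = 170.185 mg/L·h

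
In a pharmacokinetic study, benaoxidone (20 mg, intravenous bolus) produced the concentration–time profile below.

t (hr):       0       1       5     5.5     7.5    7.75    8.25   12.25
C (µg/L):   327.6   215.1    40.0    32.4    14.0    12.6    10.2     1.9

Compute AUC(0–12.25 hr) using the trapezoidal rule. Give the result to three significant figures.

AUC = 879 µg/L·hr

Trapezoidal AUC_0→12.25:
  [0→1]: (327.6+215.1)/2 × 1 = 271.35
  [1→5]: (215.1+40.0)/2 × 4 = 510.2
  [5→5.5]: (40.0+32.4)/2 × 0.5 = 18.1
  [5.5→7.5]: (32.4+14.0)/2 × 2 = 46.4
  [7.5→7.75]: (14.0+12.6)/2 × 0.25 = 3.325
  [7.75→8.25]: (12.6+10.2)/2 × 0.5 = 5.7
  [8.25→12.25]: (10.2+1.9)/2 × 4 = 24.2
  Sum = 879.275 µg/L·hr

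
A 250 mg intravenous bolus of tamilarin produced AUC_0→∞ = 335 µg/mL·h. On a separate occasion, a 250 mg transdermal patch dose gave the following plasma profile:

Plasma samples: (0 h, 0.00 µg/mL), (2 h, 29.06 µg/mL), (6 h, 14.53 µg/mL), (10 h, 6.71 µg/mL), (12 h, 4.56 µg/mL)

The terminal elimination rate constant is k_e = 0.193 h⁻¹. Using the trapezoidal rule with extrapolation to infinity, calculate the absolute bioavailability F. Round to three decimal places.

Trapezoidal AUC_0→12 (transdermal patch):
  [0→2]: (0.00+29.06)/2 × 2 = 29.06
  [2→6]: (29.06+14.53)/2 × 4 = 87.18
  [6→10]: (14.53+6.71)/2 × 4 = 42.48
  [10→12]: (6.71+4.56)/2 × 2 = 11.27
  Sum = 169.99 µg/mL·h
Tail: C_last/k_e = 4.56/0.193 = 23.627
AUC_0→∞ (transdermal patch) = 169.99 + 23.627 = 193.617 µg/mL·h
F = (AUC_ev/D_ev)/(AUC_iv/D_iv) = (193.617/250)/(335/250) = 0.774468/1.34 = 0.5780

F = 0.578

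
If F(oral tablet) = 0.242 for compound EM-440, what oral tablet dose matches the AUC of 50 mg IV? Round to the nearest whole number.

D_oral = 207 mg

For equal systemic exposure: F × D_ev = D_iv
D_ev = D_iv / F = 50 / 0.242 = 206.612 mg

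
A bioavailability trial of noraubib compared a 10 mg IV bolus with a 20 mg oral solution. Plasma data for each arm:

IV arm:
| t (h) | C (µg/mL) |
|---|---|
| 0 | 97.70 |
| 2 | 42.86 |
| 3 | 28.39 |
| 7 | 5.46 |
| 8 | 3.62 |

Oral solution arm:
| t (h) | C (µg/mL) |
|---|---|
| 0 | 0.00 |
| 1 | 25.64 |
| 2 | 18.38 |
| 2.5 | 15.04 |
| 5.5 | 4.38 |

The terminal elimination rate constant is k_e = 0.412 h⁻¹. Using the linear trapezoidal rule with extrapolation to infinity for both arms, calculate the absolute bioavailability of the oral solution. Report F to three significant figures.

F = 0.161

Trapezoidal AUC_0→8 (IV):
  [0→2]: (97.70+42.86)/2 × 2 = 140.56
  [2→3]: (42.86+28.39)/2 × 1 = 35.625
  [3→7]: (28.39+5.46)/2 × 4 = 67.7
  [7→8]: (5.46+3.62)/2 × 1 = 4.54
  Sum = 248.425 µg/mL·h
IV tail: 3.62/0.412 = 8.786; AUC_iv,0→∞ = 248.425 + 8.786 = 257.211 µg/mL·h
Trapezoidal AUC_0→5.5 (oral solution):
  [0→1]: (0.00+25.64)/2 × 1 = 12.82
  [1→2]: (25.64+18.38)/2 × 1 = 22.01
  [2→2.5]: (18.38+15.04)/2 × 0.5 = 8.355
  [2.5→5.5]: (15.04+4.38)/2 × 3 = 29.13
  Sum = 72.315 µg/mL·h
oral solution tail: 4.38/0.412 = 10.631; AUC_ev,0→∞ = 72.315 + 10.631 = 82.946 µg/mL·h
F = (AUC_ev/D_ev)/(AUC_iv/D_iv) = (82.946/20)/(257.211/10) = 4.1473/25.7211 = 0.1612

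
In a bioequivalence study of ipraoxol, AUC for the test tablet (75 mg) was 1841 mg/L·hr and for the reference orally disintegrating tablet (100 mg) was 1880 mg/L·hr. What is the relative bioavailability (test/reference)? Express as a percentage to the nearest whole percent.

F_rel = 131%

F_rel = (AUC_test/D_test) / (AUC_ref/D_ref)
      = (1841/75) / (1880/100)
      = 24.5467 / 18.8 = 1.3057 = 130.57%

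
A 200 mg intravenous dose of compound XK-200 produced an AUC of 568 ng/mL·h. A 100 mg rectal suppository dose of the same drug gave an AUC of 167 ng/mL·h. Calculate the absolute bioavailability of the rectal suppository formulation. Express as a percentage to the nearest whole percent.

F = 59%

F = (AUC_ev / D_ev) / (AUC_iv / D_iv)
  = (167/100) / (568/200)
  = 1.67 / 2.84 = 0.5880
  = 58.80%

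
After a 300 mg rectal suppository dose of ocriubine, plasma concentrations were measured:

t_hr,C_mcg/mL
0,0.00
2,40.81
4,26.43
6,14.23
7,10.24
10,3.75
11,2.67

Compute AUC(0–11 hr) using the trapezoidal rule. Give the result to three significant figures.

Trapezoidal AUC_0→11:
  [0→2]: (0.00+40.81)/2 × 2 = 40.81
  [2→4]: (40.81+26.43)/2 × 2 = 67.24
  [4→6]: (26.43+14.23)/2 × 2 = 40.66
  [6→7]: (14.23+10.24)/2 × 1 = 12.235
  [7→10]: (10.24+3.75)/2 × 3 = 20.985
  [10→11]: (3.75+2.67)/2 × 1 = 3.21
  Sum = 185.14 mcg/mL·hr

AUC = 185 mcg/mL·hr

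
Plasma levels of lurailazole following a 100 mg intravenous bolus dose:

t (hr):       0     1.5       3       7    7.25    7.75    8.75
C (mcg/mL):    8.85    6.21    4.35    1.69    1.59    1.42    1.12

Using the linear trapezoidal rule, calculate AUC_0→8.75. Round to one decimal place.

Trapezoidal AUC_0→8.75:
  [0→1.5]: (8.85+6.21)/2 × 1.5 = 11.295
  [1.5→3]: (6.21+4.35)/2 × 1.5 = 7.92
  [3→7]: (4.35+1.69)/2 × 4 = 12.08
  [7→7.25]: (1.69+1.59)/2 × 0.25 = 0.41
  [7.25→7.75]: (1.59+1.42)/2 × 0.5 = 0.7525
  [7.75→8.75]: (1.42+1.12)/2 × 1 = 1.27
  Sum = 33.7275 mcg/mL·hr

AUC = 33.7 mcg/mL·hr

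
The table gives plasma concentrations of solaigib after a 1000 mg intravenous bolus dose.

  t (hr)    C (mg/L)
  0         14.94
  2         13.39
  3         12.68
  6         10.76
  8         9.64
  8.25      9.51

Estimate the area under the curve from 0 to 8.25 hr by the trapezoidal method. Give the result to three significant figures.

AUC = 99.3 mg/L·hr

Trapezoidal AUC_0→8.25:
  [0→2]: (14.94+13.39)/2 × 2 = 28.33
  [2→3]: (13.39+12.68)/2 × 1 = 13.035
  [3→6]: (12.68+10.76)/2 × 3 = 35.16
  [6→8]: (10.76+9.64)/2 × 2 = 20.4
  [8→8.25]: (9.64+9.51)/2 × 0.25 = 2.39375
  Sum = 99.31875 mg/L·hr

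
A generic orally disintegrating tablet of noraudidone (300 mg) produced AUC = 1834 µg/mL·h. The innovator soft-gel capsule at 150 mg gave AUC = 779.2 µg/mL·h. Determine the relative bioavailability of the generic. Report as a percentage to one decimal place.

F_rel = (AUC_test/D_test) / (AUC_ref/D_ref)
      = (1834/300) / (779.2/150)
      = 6.11333 / 5.19467 = 1.1768 = 117.68%

F_rel = 117.7%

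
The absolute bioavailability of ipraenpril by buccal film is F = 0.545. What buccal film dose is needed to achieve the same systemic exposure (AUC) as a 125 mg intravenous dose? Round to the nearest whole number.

D_buccal = 229 mg

For equal systemic exposure: F × D_ev = D_iv
D_ev = D_iv / F = 125 / 0.545 = 229.358 mg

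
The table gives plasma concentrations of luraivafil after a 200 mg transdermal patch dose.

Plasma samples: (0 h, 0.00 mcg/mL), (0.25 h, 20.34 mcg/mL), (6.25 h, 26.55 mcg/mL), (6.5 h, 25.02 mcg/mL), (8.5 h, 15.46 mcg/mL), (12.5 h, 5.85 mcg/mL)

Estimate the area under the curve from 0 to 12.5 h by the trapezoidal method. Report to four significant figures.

AUC = 232.8 mcg/mL·h

Trapezoidal AUC_0→12.5:
  [0→0.25]: (0.00+20.34)/2 × 0.25 = 2.5425
  [0.25→6.25]: (20.34+26.55)/2 × 6 = 140.67
  [6.25→6.5]: (26.55+25.02)/2 × 0.25 = 6.44625
  [6.5→8.5]: (25.02+15.46)/2 × 2 = 40.48
  [8.5→12.5]: (15.46+5.85)/2 × 4 = 42.62
  Sum = 232.75875 mcg/mL·h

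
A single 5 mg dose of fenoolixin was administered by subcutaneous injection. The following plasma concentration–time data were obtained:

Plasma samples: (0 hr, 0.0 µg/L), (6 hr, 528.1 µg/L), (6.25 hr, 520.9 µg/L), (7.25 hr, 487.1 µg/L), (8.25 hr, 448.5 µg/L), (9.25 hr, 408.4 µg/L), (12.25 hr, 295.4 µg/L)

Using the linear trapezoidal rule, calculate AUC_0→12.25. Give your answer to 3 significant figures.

AUC = 4170 µg/L·hr

Trapezoidal AUC_0→12.25:
  [0→6]: (0.0+528.1)/2 × 6 = 1584.3
  [6→6.25]: (528.1+520.9)/2 × 0.25 = 131.125
  [6.25→7.25]: (520.9+487.1)/2 × 1 = 504.0
  [7.25→8.25]: (487.1+448.5)/2 × 1 = 467.8
  [8.25→9.25]: (448.5+408.4)/2 × 1 = 428.45
  [9.25→12.25]: (408.4+295.4)/2 × 3 = 1055.7
  Sum = 4171.375 µg/L·hr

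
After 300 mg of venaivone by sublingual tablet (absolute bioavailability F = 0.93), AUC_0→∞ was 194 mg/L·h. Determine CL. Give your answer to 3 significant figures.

CL = F × Dose / AUC_0→∞
   = 0.93 × 300 / 194 = 1.43814 L/h

CL = 1.44 L/h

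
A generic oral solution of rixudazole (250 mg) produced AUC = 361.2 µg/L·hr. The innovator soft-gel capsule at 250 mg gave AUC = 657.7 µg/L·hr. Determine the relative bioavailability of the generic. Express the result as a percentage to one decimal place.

F_rel = (AUC_test/D_test) / (AUC_ref/D_ref)
      = (361.2/250) / (657.7/250)
      = 1.4448 / 2.6308 = 0.5492 = 54.92%

F_rel = 54.9%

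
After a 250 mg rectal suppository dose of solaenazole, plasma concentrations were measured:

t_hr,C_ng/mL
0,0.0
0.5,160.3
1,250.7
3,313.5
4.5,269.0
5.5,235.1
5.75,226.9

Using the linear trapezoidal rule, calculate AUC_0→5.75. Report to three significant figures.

AUC = 1450 ng/mL·hr

Trapezoidal AUC_0→5.75:
  [0→0.5]: (0.0+160.3)/2 × 0.5 = 40.075
  [0.5→1]: (160.3+250.7)/2 × 0.5 = 102.75
  [1→3]: (250.7+313.5)/2 × 2 = 564.2
  [3→4.5]: (313.5+269.0)/2 × 1.5 = 436.875
  [4.5→5.5]: (269.0+235.1)/2 × 1 = 252.05
  [5.5→5.75]: (235.1+226.9)/2 × 0.25 = 57.75
  Sum = 1453.7 ng/mL·hr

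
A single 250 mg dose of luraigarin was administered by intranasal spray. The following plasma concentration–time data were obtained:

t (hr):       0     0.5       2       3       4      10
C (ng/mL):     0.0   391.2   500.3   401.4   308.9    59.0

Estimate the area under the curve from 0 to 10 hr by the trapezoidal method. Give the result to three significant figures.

AUC = 2680 ng/mL·hr

Trapezoidal AUC_0→10:
  [0→0.5]: (0.0+391.2)/2 × 0.5 = 97.8
  [0.5→2]: (391.2+500.3)/2 × 1.5 = 668.625
  [2→3]: (500.3+401.4)/2 × 1 = 450.85
  [3→4]: (401.4+308.9)/2 × 1 = 355.15
  [4→10]: (308.9+59.0)/2 × 6 = 1103.7
  Sum = 2676.125 ng/mL·hr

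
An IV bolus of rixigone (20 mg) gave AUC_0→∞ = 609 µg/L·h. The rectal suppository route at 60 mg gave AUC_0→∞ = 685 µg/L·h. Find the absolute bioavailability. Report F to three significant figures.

F = 0.375

F = (AUC_ev / D_ev) / (AUC_iv / D_iv)
  = (685/60) / (609/20)
  = 11.4167 / 30.45 = 0.3749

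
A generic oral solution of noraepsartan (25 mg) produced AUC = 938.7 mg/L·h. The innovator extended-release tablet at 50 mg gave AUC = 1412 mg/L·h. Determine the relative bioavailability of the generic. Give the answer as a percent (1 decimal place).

F_rel = (AUC_test/D_test) / (AUC_ref/D_ref)
      = (938.7/25) / (1412/50)
      = 37.548 / 28.24 = 1.3296 = 132.96%

F_rel = 133.0%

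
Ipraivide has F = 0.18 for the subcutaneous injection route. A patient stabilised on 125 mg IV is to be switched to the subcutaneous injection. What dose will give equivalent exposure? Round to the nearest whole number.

D_subcutaneous = 694 mg

For equal systemic exposure: F × D_ev = D_iv
D_ev = D_iv / F = 125 / 0.18 = 694.444 mg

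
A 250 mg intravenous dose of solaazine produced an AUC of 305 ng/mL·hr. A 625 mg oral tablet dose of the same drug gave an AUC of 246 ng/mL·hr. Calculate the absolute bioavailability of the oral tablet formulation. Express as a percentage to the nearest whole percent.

F = 32%

F = (AUC_ev / D_ev) / (AUC_iv / D_iv)
  = (246/625) / (305/250)
  = 0.3936 / 1.22 = 0.3226
  = 32.26%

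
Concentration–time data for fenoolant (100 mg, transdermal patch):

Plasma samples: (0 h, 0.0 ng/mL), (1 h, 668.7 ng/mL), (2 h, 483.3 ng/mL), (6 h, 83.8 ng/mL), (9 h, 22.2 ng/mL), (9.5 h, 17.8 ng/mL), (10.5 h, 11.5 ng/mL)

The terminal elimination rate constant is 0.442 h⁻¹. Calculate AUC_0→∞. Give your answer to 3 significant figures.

AUC = 2250 ng/mL·h

Trapezoidal AUC_0→10.5:
  [0→1]: (0.0+668.7)/2 × 1 = 334.35
  [1→2]: (668.7+483.3)/2 × 1 = 576.0
  [2→6]: (483.3+83.8)/2 × 4 = 1134.2
  [6→9]: (83.8+22.2)/2 × 3 = 159.0
  [9→9.5]: (22.2+17.8)/2 × 0.5 = 10.0
  [9.5→10.5]: (17.8+11.5)/2 × 1 = 14.65
  Sum = 2228.2 ng/mL·h
Extrapolated tail: C_last / k_e = 11.5 / 0.442 = 26.018
AUC_0→∞ = 2228.2 + 26.018 = 2254.218 ng/mL·h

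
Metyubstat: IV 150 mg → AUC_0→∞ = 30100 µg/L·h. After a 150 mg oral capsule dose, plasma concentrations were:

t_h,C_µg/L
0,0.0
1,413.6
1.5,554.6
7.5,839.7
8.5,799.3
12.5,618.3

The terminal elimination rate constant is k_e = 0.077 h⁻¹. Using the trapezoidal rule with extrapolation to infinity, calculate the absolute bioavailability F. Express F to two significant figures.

F = 0.54

Trapezoidal AUC_0→12.5 (oral capsule):
  [0→1]: (0.0+413.6)/2 × 1 = 206.8
  [1→1.5]: (413.6+554.6)/2 × 0.5 = 242.05
  [1.5→7.5]: (554.6+839.7)/2 × 6 = 4182.9
  [7.5→8.5]: (839.7+799.3)/2 × 1 = 819.5
  [8.5→12.5]: (799.3+618.3)/2 × 4 = 2835.2
  Sum = 8286.45 µg/L·h
Tail: C_last/k_e = 618.3/0.077 = 8029.870
AUC_0→∞ (oral capsule) = 8286.45 + 8029.870 = 16316.32 µg/L·h
F = (AUC_ev/D_ev)/(AUC_iv/D_iv) = (16316.32/150)/(30100/150) = 108.775/200.667 = 0.5421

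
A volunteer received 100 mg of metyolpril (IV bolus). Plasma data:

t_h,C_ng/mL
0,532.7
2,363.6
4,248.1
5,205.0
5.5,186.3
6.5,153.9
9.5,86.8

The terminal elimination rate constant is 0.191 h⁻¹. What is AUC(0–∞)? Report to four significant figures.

AUC = 2818 ng/mL·h

Trapezoidal AUC_0→9.5:
  [0→2]: (532.7+363.6)/2 × 2 = 896.3
  [2→4]: (363.6+248.1)/2 × 2 = 611.7
  [4→5]: (248.1+205.0)/2 × 1 = 226.55
  [5→5.5]: (205.0+186.3)/2 × 0.5 = 97.825
  [5.5→6.5]: (186.3+153.9)/2 × 1 = 170.1
  [6.5→9.5]: (153.9+86.8)/2 × 3 = 361.05
  Sum = 2363.525 ng/mL·h
Extrapolated tail: C_last / k_e = 86.8 / 0.191 = 454.450
AUC_0→∞ = 2363.525 + 454.450 = 2817.975 ng/mL·h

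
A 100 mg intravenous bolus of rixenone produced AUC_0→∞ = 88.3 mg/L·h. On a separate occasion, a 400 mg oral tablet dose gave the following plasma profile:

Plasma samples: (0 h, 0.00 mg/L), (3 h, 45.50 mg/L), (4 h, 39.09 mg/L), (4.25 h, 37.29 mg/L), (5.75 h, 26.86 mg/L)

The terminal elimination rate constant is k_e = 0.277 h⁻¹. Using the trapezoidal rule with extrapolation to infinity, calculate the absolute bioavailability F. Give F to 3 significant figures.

Trapezoidal AUC_0→5.75 (oral tablet):
  [0→3]: (0.00+45.50)/2 × 3 = 68.25
  [3→4]: (45.50+39.09)/2 × 1 = 42.295
  [4→4.25]: (39.09+37.29)/2 × 0.25 = 9.5475
  [4.25→5.75]: (37.29+26.86)/2 × 1.5 = 48.1125
  Sum = 168.205 mg/L·h
Tail: C_last/k_e = 26.86/0.277 = 96.968
AUC_0→∞ (oral tablet) = 168.205 + 96.968 = 265.173 mg/L·h
F = (AUC_ev/D_ev)/(AUC_iv/D_iv) = (265.173/400)/(88.3/100) = 0.6629325/0.883 = 0.7508

F = 0.751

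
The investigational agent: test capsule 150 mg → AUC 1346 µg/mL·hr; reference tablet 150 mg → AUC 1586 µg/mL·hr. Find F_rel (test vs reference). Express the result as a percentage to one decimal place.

F_rel = (AUC_test/D_test) / (AUC_ref/D_ref)
      = (1346/150) / (1586/150)
      = 8.97333 / 10.5733 = 0.8487 = 84.87%

F_rel = 84.9%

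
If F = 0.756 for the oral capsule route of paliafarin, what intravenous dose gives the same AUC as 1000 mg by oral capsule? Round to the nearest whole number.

Systemic exposure from an extravascular dose = F × D_ev, so the equivalent IV dose is F × D_ev.
D_iv = F × D_ev = 0.756 × 1000 = 756 mg

D_iv = 756 mg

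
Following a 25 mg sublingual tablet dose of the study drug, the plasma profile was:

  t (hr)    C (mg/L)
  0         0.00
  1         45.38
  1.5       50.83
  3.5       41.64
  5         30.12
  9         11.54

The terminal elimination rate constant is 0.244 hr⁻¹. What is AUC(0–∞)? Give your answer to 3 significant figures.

AUC = 324 mg/L·hr

Trapezoidal AUC_0→9:
  [0→1]: (0.00+45.38)/2 × 1 = 22.69
  [1→1.5]: (45.38+50.83)/2 × 0.5 = 24.0525
  [1.5→3.5]: (50.83+41.64)/2 × 2 = 92.47
  [3.5→5]: (41.64+30.12)/2 × 1.5 = 53.82
  [5→9]: (30.12+11.54)/2 × 4 = 83.32
  Sum = 276.3525 mg/L·hr
Extrapolated tail: C_last / k_e = 11.54 / 0.244 = 47.295
AUC_0→∞ = 276.3525 + 47.295 = 323.6475 mg/L·hr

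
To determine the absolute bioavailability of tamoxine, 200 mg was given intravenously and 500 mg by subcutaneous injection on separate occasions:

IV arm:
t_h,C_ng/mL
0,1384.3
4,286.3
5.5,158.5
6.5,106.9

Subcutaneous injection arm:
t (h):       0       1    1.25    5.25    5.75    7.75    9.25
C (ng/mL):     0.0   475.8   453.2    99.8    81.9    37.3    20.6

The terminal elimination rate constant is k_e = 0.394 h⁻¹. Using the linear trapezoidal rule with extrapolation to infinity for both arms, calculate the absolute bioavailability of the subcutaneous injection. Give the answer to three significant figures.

F = 0.169

Trapezoidal AUC_0→6.5 (IV):
  [0→4]: (1384.3+286.3)/2 × 4 = 3341.2
  [4→5.5]: (286.3+158.5)/2 × 1.5 = 333.6
  [5.5→6.5]: (158.5+106.9)/2 × 1 = 132.7
  Sum = 3807.5 ng/mL·h
IV tail: 106.9/0.394 = 271.320; AUC_iv,0→∞ = 3807.5 + 271.320 = 4078.82 ng/mL·h
Trapezoidal AUC_0→9.25 (subcutaneous injection):
  [0→1]: (0.0+475.8)/2 × 1 = 237.9
  [1→1.25]: (475.8+453.2)/2 × 0.25 = 116.125
  [1.25→5.25]: (453.2+99.8)/2 × 4 = 1106.0
  [5.25→5.75]: (99.8+81.9)/2 × 0.5 = 45.425
  [5.75→7.75]: (81.9+37.3)/2 × 2 = 119.2
  [7.75→9.25]: (37.3+20.6)/2 × 1.5 = 43.425
  Sum = 1668.075 ng/mL·h
subcutaneous injection tail: 20.6/0.394 = 52.284; AUC_ev,0→∞ = 1668.075 + 52.284 = 1720.359 ng/mL·h
F = (AUC_ev/D_ev)/(AUC_iv/D_iv) = (1720.359/500)/(4078.82/200) = 3.440718/20.3941 = 0.1687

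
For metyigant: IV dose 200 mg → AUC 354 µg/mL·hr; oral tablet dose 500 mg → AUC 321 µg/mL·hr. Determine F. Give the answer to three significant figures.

F = 0.363

F = (AUC_ev / D_ev) / (AUC_iv / D_iv)
  = (321/500) / (354/200)
  = 0.642 / 1.77 = 0.3627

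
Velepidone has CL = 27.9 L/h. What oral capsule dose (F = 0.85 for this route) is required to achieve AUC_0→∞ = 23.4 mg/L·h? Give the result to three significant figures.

Dose = CL × AUC_0→∞ / F
     = 27.9 × 23.4 / 0.85 = 768.071 mg

Dose = 768 mg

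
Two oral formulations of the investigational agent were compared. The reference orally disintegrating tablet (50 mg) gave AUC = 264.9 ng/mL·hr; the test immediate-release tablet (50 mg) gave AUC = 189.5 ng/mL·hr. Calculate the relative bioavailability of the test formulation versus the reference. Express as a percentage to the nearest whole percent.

F_rel = (AUC_test/D_test) / (AUC_ref/D_ref)
      = (189.5/50) / (264.9/50)
      = 3.79 / 5.298 = 0.7154 = 71.54%

F_rel = 72%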